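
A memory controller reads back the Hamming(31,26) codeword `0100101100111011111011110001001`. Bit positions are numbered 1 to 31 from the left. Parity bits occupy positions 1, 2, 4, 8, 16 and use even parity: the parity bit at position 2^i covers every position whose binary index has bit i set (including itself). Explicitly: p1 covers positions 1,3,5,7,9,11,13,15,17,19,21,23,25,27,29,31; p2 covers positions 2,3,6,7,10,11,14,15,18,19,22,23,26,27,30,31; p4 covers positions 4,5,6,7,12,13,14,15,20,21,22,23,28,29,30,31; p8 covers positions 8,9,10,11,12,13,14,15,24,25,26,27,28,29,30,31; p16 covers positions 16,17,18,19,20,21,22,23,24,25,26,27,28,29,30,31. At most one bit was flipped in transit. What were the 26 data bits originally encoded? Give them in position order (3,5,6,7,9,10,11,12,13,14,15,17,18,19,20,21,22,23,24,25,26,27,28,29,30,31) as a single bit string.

s1: b1⊕b3⊕b5⊕b7⊕b9⊕b11⊕b13⊕b15⊕b17⊕b19⊕b21⊕b23⊕b25⊕b27⊕b29⊕b31 = 0⊕0⊕1⊕1⊕0⊕1⊕1⊕1⊕1⊕1⊕1⊕1⊕0⊕0⊕0⊕1 = 0
s2: b2⊕b3⊕b6⊕b7⊕b10⊕b11⊕b14⊕b15⊕b18⊕b19⊕b22⊕b23⊕b26⊕b27⊕b30⊕b31 = 1⊕0⊕0⊕1⊕0⊕1⊕0⊕1⊕1⊕1⊕1⊕1⊕0⊕0⊕0⊕1 = 1
s4: b4⊕b5⊕b6⊕b7⊕b12⊕b13⊕b14⊕b15⊕b20⊕b21⊕b22⊕b23⊕b28⊕b29⊕b30⊕b31 = 0⊕1⊕0⊕1⊕1⊕1⊕0⊕1⊕0⊕1⊕1⊕1⊕1⊕0⊕0⊕1 = 0
s8: b8⊕b9⊕b10⊕b11⊕b12⊕b13⊕b14⊕b15⊕b24⊕b25⊕b26⊕b27⊕b28⊕b29⊕b30⊕b31 = 1⊕0⊕0⊕1⊕1⊕1⊕0⊕1⊕1⊕0⊕0⊕0⊕1⊕0⊕0⊕1 = 0
s16: b16⊕b17⊕b18⊕b19⊕b20⊕b21⊕b22⊕b23⊕b24⊕b25⊕b26⊕b27⊕b28⊕b29⊕b30⊕b31 = 1⊕1⊕1⊕1⊕0⊕1⊕1⊕1⊕1⊕0⊕0⊕0⊕1⊕0⊕0⊕1 = 0
Syndrome (s16...s1) = 00010 → position 2.
Flip bit 2: corrected codeword = 0000101100111011111011110001001
Data bits at positions 3,5,6,7,9,10,11,12,13,14,15,17,18,19,20,21,22,23,24,25,26,27,28,29,30,31: 01010011101111011110001001

01010011101111011110001001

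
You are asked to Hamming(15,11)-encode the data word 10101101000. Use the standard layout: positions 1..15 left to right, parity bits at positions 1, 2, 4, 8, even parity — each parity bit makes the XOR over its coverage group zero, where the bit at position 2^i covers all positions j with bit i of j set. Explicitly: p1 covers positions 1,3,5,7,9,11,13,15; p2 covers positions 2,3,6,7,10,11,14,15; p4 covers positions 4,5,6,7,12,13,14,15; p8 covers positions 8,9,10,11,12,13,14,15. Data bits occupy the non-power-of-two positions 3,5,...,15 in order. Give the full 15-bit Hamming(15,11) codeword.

Place data bits at non-power-of-two positions: b3=1, b5=0, b6=1, b7=0, b9=1, b10=1, b11=0, b12=1, b13=0, b14=0, b15=0.
p1 = XOR of data positions {3,5,7,9,11,13,15} = 1⊕0⊕0⊕1⊕0⊕0⊕0 = 0
p2 = XOR of data positions {3,6,7,10,11,14,15} = 1⊕1⊕0⊕1⊕0⊕0⊕0 = 1
p4 = XOR of data positions {5,6,7,12,13,14,15} = 0⊕1⊕0⊕1⊕0⊕0⊕0 = 0
p8 = XOR of data positions {9,10,11,12,13,14,15} = 1⊕1⊕0⊕1⊕0⊕0⊕0 = 1
Codeword b1..b15 = 011001011101000

011001011101000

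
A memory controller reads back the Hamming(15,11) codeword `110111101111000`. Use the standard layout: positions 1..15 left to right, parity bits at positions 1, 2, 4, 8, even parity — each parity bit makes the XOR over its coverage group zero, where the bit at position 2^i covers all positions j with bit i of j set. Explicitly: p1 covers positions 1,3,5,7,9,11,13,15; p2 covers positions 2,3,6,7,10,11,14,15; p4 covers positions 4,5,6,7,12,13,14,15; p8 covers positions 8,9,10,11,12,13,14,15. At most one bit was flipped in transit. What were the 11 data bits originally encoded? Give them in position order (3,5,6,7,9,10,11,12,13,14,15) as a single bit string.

s1: b1⊕b3⊕b5⊕b7⊕b9⊕b11⊕b13⊕b15 = 1⊕0⊕1⊕1⊕1⊕1⊕0⊕0 = 1
s2: b2⊕b3⊕b6⊕b7⊕b10⊕b11⊕b14⊕b15 = 1⊕0⊕1⊕1⊕1⊕1⊕0⊕0 = 1
s4: b4⊕b5⊕b6⊕b7⊕b12⊕b13⊕b14⊕b15 = 1⊕1⊕1⊕1⊕1⊕0⊕0⊕0 = 1
s8: b8⊕b9⊕b10⊕b11⊕b12⊕b13⊕b14⊕b15 = 0⊕1⊕1⊕1⊕1⊕0⊕0⊕0 = 0
Syndrome (s8...s1) = 0111 → position 7.
Flip bit 7: corrected codeword = 110111001111000
Data bits at positions 3,5,6,7,9,10,11,12,13,14,15: 01101111000

01101111000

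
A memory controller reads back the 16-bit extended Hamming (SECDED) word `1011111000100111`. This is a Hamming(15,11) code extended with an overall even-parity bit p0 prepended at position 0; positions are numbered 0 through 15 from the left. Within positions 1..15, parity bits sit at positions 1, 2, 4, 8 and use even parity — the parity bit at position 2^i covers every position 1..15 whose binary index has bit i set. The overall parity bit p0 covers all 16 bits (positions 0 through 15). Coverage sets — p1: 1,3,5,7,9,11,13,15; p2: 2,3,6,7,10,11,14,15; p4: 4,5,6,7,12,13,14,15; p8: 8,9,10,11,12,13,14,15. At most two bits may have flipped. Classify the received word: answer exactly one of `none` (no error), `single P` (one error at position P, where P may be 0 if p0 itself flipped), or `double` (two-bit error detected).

none

s1: b1⊕b3⊕b5⊕b7⊕b9⊕b11⊕b13⊕b15 = 0⊕1⊕1⊕0⊕0⊕0⊕1⊕1 = 0
s2: b2⊕b3⊕b6⊕b7⊕b10⊕b11⊕b14⊕b15 = 1⊕1⊕1⊕0⊕1⊕0⊕1⊕1 = 0
s4: b4⊕b5⊕b6⊕b7⊕b12⊕b13⊕b14⊕b15 = 1⊕1⊕1⊕0⊕0⊕1⊕1⊕1 = 0
s8: b8⊕b9⊕b10⊕b11⊕b12⊕b13⊕b14⊕b15 = 0⊕0⊕1⊕0⊕0⊕1⊕1⊕1 = 0
Syndrome (s8...s1) = 0000 → position 0 (no error).
Overall parity (XOR of all 16 bits, including p0): 1⊕0⊕1⊕1⊕1⊕1⊕1⊕0⊕0⊕0⊕1⊕0⊕0⊕1⊕1⊕1 = 0
Overall=0, syndrome position=0 → no error.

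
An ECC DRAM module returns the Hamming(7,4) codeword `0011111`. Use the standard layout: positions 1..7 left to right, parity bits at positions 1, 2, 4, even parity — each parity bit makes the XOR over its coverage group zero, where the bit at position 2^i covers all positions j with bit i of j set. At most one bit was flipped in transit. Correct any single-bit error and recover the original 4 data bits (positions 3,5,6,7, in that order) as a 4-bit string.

s1: b1⊕b3⊕b5⊕b7 = 0⊕1⊕1⊕1 = 1
s2: b2⊕b3⊕b6⊕b7 = 0⊕1⊕1⊕1 = 1
s4: b4⊕b5⊕b6⊕b7 = 1⊕1⊕1⊕1 = 0
Syndrome (s4...s1) = 011 → position 3.
Flip bit 3: corrected codeword = 0001111
Data bits at positions 3,5,6,7: 0111

0111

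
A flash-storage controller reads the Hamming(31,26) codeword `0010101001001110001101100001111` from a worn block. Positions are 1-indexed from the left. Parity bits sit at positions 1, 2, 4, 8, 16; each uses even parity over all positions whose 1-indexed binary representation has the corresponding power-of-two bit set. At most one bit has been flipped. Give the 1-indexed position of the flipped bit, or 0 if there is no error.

1

s1: b1⊕b3⊕b5⊕b7⊕b9⊕b11⊕b13⊕b15⊕b17⊕b19⊕b21⊕b23⊕b25⊕b27⊕b29⊕b31 = 0⊕1⊕1⊕1⊕0⊕0⊕1⊕1⊕0⊕1⊕0⊕1⊕0⊕0⊕1⊕1 = 1
s2: b2⊕b3⊕b6⊕b7⊕b10⊕b11⊕b14⊕b15⊕b18⊕b19⊕b22⊕b23⊕b26⊕b27⊕b30⊕b31 = 0⊕1⊕0⊕1⊕1⊕0⊕1⊕1⊕0⊕1⊕1⊕1⊕0⊕0⊕1⊕1 = 0
s4: b4⊕b5⊕b6⊕b7⊕b12⊕b13⊕b14⊕b15⊕b20⊕b21⊕b22⊕b23⊕b28⊕b29⊕b30⊕b31 = 0⊕1⊕0⊕1⊕0⊕1⊕1⊕1⊕1⊕0⊕1⊕1⊕1⊕1⊕1⊕1 = 0
s8: b8⊕b9⊕b10⊕b11⊕b12⊕b13⊕b14⊕b15⊕b24⊕b25⊕b26⊕b27⊕b28⊕b29⊕b30⊕b31 = 0⊕0⊕1⊕0⊕0⊕1⊕1⊕1⊕0⊕0⊕0⊕0⊕1⊕1⊕1⊕1 = 0
s16: b16⊕b17⊕b18⊕b19⊕b20⊕b21⊕b22⊕b23⊕b24⊕b25⊕b26⊕b27⊕b28⊕b29⊕b30⊕b31 = 0⊕0⊕0⊕1⊕1⊕0⊕1⊕1⊕0⊕0⊕0⊕0⊕1⊕1⊕1⊕1 = 0
Syndrome (s16...s1) = 00001 → position 1.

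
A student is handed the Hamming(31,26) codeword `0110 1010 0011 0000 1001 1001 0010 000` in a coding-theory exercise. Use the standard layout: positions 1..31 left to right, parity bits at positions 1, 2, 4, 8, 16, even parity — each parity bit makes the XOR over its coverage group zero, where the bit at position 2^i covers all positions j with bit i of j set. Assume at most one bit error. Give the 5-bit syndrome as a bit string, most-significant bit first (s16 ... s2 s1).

10111

s1: b1⊕b3⊕b5⊕b7⊕b9⊕b11⊕b13⊕b15⊕b17⊕b19⊕b21⊕b23⊕b25⊕b27⊕b29⊕b31 = 0⊕1⊕1⊕1⊕0⊕1⊕0⊕0⊕1⊕0⊕1⊕0⊕0⊕1⊕0⊕0 = 1
s2: b2⊕b3⊕b6⊕b7⊕b10⊕b11⊕b14⊕b15⊕b18⊕b19⊕b22⊕b23⊕b26⊕b27⊕b30⊕b31 = 1⊕1⊕0⊕1⊕0⊕1⊕0⊕0⊕0⊕0⊕0⊕0⊕0⊕1⊕0⊕0 = 1
s4: b4⊕b5⊕b6⊕b7⊕b12⊕b13⊕b14⊕b15⊕b20⊕b21⊕b22⊕b23⊕b28⊕b29⊕b30⊕b31 = 0⊕1⊕0⊕1⊕1⊕0⊕0⊕0⊕1⊕1⊕0⊕0⊕0⊕0⊕0⊕0 = 1
s8: b8⊕b9⊕b10⊕b11⊕b12⊕b13⊕b14⊕b15⊕b24⊕b25⊕b26⊕b27⊕b28⊕b29⊕b30⊕b31 = 0⊕0⊕0⊕1⊕1⊕0⊕0⊕0⊕1⊕0⊕0⊕1⊕0⊕0⊕0⊕0 = 0
s16: b16⊕b17⊕b18⊕b19⊕b20⊕b21⊕b22⊕b23⊕b24⊕b25⊕b26⊕b27⊕b28⊕b29⊕b30⊕b31 = 0⊕1⊕0⊕0⊕1⊕1⊕0⊕0⊕1⊕0⊕0⊕1⊕0⊕0⊕0⊕0 = 1
Syndrome (s16...s1) = 10111 → position 23.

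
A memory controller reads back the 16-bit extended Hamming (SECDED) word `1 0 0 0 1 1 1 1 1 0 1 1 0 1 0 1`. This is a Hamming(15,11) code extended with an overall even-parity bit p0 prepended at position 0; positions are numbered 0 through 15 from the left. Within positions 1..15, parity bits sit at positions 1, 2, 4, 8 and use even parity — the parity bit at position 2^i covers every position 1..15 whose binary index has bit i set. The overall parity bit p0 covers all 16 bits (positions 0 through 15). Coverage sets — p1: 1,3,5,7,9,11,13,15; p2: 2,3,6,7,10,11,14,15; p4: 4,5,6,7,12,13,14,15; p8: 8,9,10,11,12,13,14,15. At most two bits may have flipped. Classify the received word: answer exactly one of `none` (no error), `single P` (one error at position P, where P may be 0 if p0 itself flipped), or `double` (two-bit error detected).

double

s1: b1⊕b3⊕b5⊕b7⊕b9⊕b11⊕b13⊕b15 = 0⊕0⊕1⊕1⊕0⊕1⊕1⊕1 = 1
s2: b2⊕b3⊕b6⊕b7⊕b10⊕b11⊕b14⊕b15 = 0⊕0⊕1⊕1⊕1⊕1⊕0⊕1 = 1
s4: b4⊕b5⊕b6⊕b7⊕b12⊕b13⊕b14⊕b15 = 1⊕1⊕1⊕1⊕0⊕1⊕0⊕1 = 0
s8: b8⊕b9⊕b10⊕b11⊕b12⊕b13⊕b14⊕b15 = 1⊕0⊕1⊕1⊕0⊕1⊕0⊕1 = 1
Syndrome (s8...s1) = 1011 → position 11.
Overall parity (XOR of all 16 bits, including p0): 1⊕0⊕0⊕0⊕1⊕1⊕1⊕1⊕1⊕0⊕1⊕1⊕0⊕1⊕0⊕1 = 0
Overall=0, syndrome position=11 → double-bit error detected (uncorrectable).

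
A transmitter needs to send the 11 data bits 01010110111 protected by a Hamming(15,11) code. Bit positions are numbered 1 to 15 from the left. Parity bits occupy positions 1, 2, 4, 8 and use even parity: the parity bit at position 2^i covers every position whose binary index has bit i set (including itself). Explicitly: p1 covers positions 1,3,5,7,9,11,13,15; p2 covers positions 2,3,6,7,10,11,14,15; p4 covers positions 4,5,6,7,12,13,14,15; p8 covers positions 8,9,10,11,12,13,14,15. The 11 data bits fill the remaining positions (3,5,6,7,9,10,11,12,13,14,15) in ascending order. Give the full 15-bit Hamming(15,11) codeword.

Place data bits at non-power-of-two positions: b3=0, b5=1, b6=0, b7=1, b9=0, b10=1, b11=1, b12=0, b13=1, b14=1, b15=1.
p1 = XOR of data positions {3,5,7,9,11,13,15} = 0⊕1⊕1⊕0⊕1⊕1⊕1 = 1
p2 = XOR of data positions {3,6,7,10,11,14,15} = 0⊕0⊕1⊕1⊕1⊕1⊕1 = 1
p4 = XOR of data positions {5,6,7,12,13,14,15} = 1⊕0⊕1⊕0⊕1⊕1⊕1 = 1
p8 = XOR of data positions {9,10,11,12,13,14,15} = 0⊕1⊕1⊕0⊕1⊕1⊕1 = 1
Codeword b1..b15 = 110110110110111

110110110110111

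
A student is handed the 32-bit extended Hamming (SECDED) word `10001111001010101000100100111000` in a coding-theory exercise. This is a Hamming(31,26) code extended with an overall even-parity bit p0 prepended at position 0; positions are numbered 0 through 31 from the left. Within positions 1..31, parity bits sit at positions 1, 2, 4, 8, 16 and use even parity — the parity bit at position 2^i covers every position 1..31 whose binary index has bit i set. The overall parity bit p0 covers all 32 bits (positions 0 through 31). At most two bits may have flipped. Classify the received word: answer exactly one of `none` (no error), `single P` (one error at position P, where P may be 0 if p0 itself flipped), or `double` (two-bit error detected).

double

s1: b1⊕b3⊕b5⊕b7⊕b9⊕b11⊕b13⊕b15⊕b17⊕b19⊕b21⊕b23⊕b25⊕b27⊕b29⊕b31 = 0⊕0⊕1⊕1⊕0⊕0⊕0⊕0⊕0⊕0⊕0⊕1⊕0⊕1⊕0⊕0 = 0
s2: b2⊕b3⊕b6⊕b7⊕b10⊕b11⊕b14⊕b15⊕b18⊕b19⊕b22⊕b23⊕b26⊕b27⊕b30⊕b31 = 0⊕0⊕1⊕1⊕1⊕0⊕1⊕0⊕0⊕0⊕0⊕1⊕1⊕1⊕0⊕0 = 1
s4: b4⊕b5⊕b6⊕b7⊕b12⊕b13⊕b14⊕b15⊕b20⊕b21⊕b22⊕b23⊕b28⊕b29⊕b30⊕b31 = 1⊕1⊕1⊕1⊕1⊕0⊕1⊕0⊕1⊕0⊕0⊕1⊕1⊕0⊕0⊕0 = 1
s8: b8⊕b9⊕b10⊕b11⊕b12⊕b13⊕b14⊕b15⊕b24⊕b25⊕b26⊕b27⊕b28⊕b29⊕b30⊕b31 = 0⊕0⊕1⊕0⊕1⊕0⊕1⊕0⊕0⊕0⊕1⊕1⊕1⊕0⊕0⊕0 = 0
s16: b16⊕b17⊕b18⊕b19⊕b20⊕b21⊕b22⊕b23⊕b24⊕b25⊕b26⊕b27⊕b28⊕b29⊕b30⊕b31 = 1⊕0⊕0⊕0⊕1⊕0⊕0⊕1⊕0⊕0⊕1⊕1⊕1⊕0⊕0⊕0 = 0
Syndrome (s16...s1) = 00110 → position 6.
Overall parity (XOR of all 32 bits, including p0): 1⊕0⊕0⊕0⊕1⊕1⊕1⊕1⊕0⊕0⊕1⊕0⊕1⊕0⊕1⊕0⊕1⊕0⊕0⊕0⊕1⊕0⊕0⊕1⊕0⊕0⊕1⊕1⊕1⊕0⊕0⊕0 = 0
Overall=0, syndrome position=6 → double-bit error detected (uncorrectable).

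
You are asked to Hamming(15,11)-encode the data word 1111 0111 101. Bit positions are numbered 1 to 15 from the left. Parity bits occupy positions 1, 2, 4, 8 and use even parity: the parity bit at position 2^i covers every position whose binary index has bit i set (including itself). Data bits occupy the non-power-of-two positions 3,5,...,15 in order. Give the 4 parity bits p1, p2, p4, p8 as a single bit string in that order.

Place data bits at non-power-of-two positions: b3=1, b5=1, b6=1, b7=1, b9=0, b10=1, b11=1, b12=1, b13=1, b14=0, b15=1.
p1 = XOR of data positions {3,5,7,9,11,13,15} = 1⊕1⊕1⊕0⊕1⊕1⊕1 = 0
p2 = XOR of data positions {3,6,7,10,11,14,15} = 1⊕1⊕1⊕1⊕1⊕0⊕1 = 0
p4 = XOR of data positions {5,6,7,12,13,14,15} = 1⊕1⊕1⊕1⊕1⊕0⊕1 = 0
p8 = XOR of data positions {9,10,11,12,13,14,15} = 0⊕1⊕1⊕1⊕1⊕0⊕1 = 1
Parity bits p1,p2,p4,p8 = 0001

0001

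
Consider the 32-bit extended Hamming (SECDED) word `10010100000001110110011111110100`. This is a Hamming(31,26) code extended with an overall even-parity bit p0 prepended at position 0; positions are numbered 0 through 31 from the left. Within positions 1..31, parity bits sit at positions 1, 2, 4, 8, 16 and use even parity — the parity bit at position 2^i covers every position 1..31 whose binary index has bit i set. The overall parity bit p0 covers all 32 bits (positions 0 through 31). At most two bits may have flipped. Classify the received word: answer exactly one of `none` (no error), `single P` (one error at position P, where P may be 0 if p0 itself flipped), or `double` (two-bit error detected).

none

s1: b1⊕b3⊕b5⊕b7⊕b9⊕b11⊕b13⊕b15⊕b17⊕b19⊕b21⊕b23⊕b25⊕b27⊕b29⊕b31 = 0⊕1⊕1⊕0⊕0⊕0⊕1⊕1⊕1⊕0⊕1⊕1⊕1⊕1⊕1⊕0 = 0
s2: b2⊕b3⊕b6⊕b7⊕b10⊕b11⊕b14⊕b15⊕b18⊕b19⊕b22⊕b23⊕b26⊕b27⊕b30⊕b31 = 0⊕1⊕0⊕0⊕0⊕0⊕1⊕1⊕1⊕0⊕1⊕1⊕1⊕1⊕0⊕0 = 0
s4: b4⊕b5⊕b6⊕b7⊕b12⊕b13⊕b14⊕b15⊕b20⊕b21⊕b22⊕b23⊕b28⊕b29⊕b30⊕b31 = 0⊕1⊕0⊕0⊕0⊕1⊕1⊕1⊕0⊕1⊕1⊕1⊕0⊕1⊕0⊕0 = 0
s8: b8⊕b9⊕b10⊕b11⊕b12⊕b13⊕b14⊕b15⊕b24⊕b25⊕b26⊕b27⊕b28⊕b29⊕b30⊕b31 = 0⊕0⊕0⊕0⊕0⊕1⊕1⊕1⊕1⊕1⊕1⊕1⊕0⊕1⊕0⊕0 = 0
s16: b16⊕b17⊕b18⊕b19⊕b20⊕b21⊕b22⊕b23⊕b24⊕b25⊕b26⊕b27⊕b28⊕b29⊕b30⊕b31 = 0⊕1⊕1⊕0⊕0⊕1⊕1⊕1⊕1⊕1⊕1⊕1⊕0⊕1⊕0⊕0 = 0
Syndrome (s16...s1) = 00000 → position 0 (no error).
Overall parity (XOR of all 32 bits, including p0): 1⊕0⊕0⊕1⊕0⊕1⊕0⊕0⊕0⊕0⊕0⊕0⊕0⊕1⊕1⊕1⊕0⊕1⊕1⊕0⊕0⊕1⊕1⊕1⊕1⊕1⊕1⊕1⊕0⊕1⊕0⊕0 = 0
Overall=0, syndrome position=0 → no error.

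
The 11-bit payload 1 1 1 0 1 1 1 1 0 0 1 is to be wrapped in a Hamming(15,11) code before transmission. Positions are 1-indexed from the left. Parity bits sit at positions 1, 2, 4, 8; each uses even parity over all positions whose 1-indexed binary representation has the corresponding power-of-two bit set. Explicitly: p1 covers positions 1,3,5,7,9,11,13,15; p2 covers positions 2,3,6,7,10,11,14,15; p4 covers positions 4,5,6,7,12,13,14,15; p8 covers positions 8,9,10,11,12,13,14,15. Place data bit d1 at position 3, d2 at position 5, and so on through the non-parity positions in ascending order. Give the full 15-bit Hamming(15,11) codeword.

Place data bits at non-power-of-two positions: b3=1, b5=1, b6=1, b7=0, b9=1, b10=1, b11=1, b12=1, b13=0, b14=0, b15=1.
p1 = XOR of data positions {3,5,7,9,11,13,15} = 1⊕1⊕0⊕1⊕1⊕0⊕1 = 1
p2 = XOR of data positions {3,6,7,10,11,14,15} = 1⊕1⊕0⊕1⊕1⊕0⊕1 = 1
p4 = XOR of data positions {5,6,7,12,13,14,15} = 1⊕1⊕0⊕1⊕0⊕0⊕1 = 0
p8 = XOR of data positions {9,10,11,12,13,14,15} = 1⊕1⊕1⊕1⊕0⊕0⊕1 = 1
Codeword b1..b15 = 111011011111001

111011011111001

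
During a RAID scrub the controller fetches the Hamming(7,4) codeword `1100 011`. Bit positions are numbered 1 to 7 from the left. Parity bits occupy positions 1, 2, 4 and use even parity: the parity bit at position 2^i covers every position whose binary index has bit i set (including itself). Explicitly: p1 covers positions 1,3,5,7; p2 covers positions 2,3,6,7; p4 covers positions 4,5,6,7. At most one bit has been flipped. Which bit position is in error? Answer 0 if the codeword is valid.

2

s1: b1⊕b3⊕b5⊕b7 = 1⊕0⊕0⊕1 = 0
s2: b2⊕b3⊕b6⊕b7 = 1⊕0⊕1⊕1 = 1
s4: b4⊕b5⊕b6⊕b7 = 0⊕0⊕1⊕1 = 0
Syndrome (s4...s1) = 010 → position 2.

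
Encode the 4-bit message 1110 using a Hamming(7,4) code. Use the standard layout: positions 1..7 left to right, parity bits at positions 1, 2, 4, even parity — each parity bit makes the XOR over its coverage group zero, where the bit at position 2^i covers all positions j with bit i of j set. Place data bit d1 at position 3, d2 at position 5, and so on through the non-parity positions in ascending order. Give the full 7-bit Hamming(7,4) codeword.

0010110

Place data bits at non-power-of-two positions: b3=1, b5=1, b6=1, b7=0.
p1 = XOR of data positions {3,5,7} = 1⊕1⊕0 = 0
p2 = XOR of data positions {3,6,7} = 1⊕1⊕0 = 0
p4 = XOR of data positions {5,6,7} = 1⊕1⊕0 = 0
Codeword b1..b7 = 0010110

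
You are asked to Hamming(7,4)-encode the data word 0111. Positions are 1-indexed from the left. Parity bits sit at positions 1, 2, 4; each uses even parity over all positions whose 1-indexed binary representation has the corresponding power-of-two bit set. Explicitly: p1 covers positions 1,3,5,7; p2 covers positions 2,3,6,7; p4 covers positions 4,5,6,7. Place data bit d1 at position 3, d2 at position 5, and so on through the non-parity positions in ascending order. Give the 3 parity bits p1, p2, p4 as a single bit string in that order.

001

Place data bits at non-power-of-two positions: b3=0, b5=1, b6=1, b7=1.
p1 = XOR of data positions {3,5,7} = 0⊕1⊕1 = 0
p2 = XOR of data positions {3,6,7} = 0⊕1⊕1 = 0
p4 = XOR of data positions {5,6,7} = 1⊕1⊕1 = 1
Parity bits p1,p2,p4 = 001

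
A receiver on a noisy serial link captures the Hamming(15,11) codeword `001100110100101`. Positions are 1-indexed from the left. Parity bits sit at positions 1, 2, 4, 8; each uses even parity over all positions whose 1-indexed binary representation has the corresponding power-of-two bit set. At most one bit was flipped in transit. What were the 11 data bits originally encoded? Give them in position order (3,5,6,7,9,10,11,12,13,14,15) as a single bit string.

s1: b1⊕b3⊕b5⊕b7⊕b9⊕b11⊕b13⊕b15 = 0⊕1⊕0⊕1⊕0⊕0⊕1⊕1 = 0
s2: b2⊕b3⊕b6⊕b7⊕b10⊕b11⊕b14⊕b15 = 0⊕1⊕0⊕1⊕1⊕0⊕0⊕1 = 0
s4: b4⊕b5⊕b6⊕b7⊕b12⊕b13⊕b14⊕b15 = 1⊕0⊕0⊕1⊕0⊕1⊕0⊕1 = 0
s8: b8⊕b9⊕b10⊕b11⊕b12⊕b13⊕b14⊕b15 = 1⊕0⊕1⊕0⊕0⊕1⊕0⊕1 = 0
Syndrome (s8...s1) = 0000 → position 0 (no error).
No correction needed.
Data bits at positions 3,5,6,7,9,10,11,12,13,14,15: 10010100101

10010100101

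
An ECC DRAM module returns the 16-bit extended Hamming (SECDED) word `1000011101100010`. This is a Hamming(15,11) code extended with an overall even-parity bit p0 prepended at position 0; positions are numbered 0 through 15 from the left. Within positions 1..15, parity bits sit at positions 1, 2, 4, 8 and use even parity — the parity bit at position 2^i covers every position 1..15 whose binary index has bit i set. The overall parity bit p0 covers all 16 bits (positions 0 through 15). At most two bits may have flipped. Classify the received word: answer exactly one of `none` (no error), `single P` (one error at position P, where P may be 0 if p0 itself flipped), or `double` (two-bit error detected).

s1: b1⊕b3⊕b5⊕b7⊕b9⊕b11⊕b13⊕b15 = 0⊕0⊕1⊕1⊕1⊕0⊕0⊕0 = 1
s2: b2⊕b3⊕b6⊕b7⊕b10⊕b11⊕b14⊕b15 = 0⊕0⊕1⊕1⊕1⊕0⊕1⊕0 = 0
s4: b4⊕b5⊕b6⊕b7⊕b12⊕b13⊕b14⊕b15 = 0⊕1⊕1⊕1⊕0⊕0⊕1⊕0 = 0
s8: b8⊕b9⊕b10⊕b11⊕b12⊕b13⊕b14⊕b15 = 0⊕1⊕1⊕0⊕0⊕0⊕1⊕0 = 1
Syndrome (s8...s1) = 1001 → position 9.
Overall parity (XOR of all 16 bits, including p0): 1⊕0⊕0⊕0⊕0⊕1⊕1⊕1⊕0⊕1⊕1⊕0⊕0⊕0⊕1⊕0 = 1
Overall=1, syndrome position=9 → single-bit error at position 9.

single 9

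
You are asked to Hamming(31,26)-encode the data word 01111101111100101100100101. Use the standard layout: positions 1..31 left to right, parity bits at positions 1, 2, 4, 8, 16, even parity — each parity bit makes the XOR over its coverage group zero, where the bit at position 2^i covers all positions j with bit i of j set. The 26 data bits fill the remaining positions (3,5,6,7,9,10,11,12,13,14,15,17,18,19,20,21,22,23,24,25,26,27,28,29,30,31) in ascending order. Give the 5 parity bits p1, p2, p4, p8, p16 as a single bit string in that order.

Place data bits at non-power-of-two positions: b3=0, b5=1, b6=1, b7=1, b9=1, b10=1, b11=0, b12=1, b13=1, b14=1, b15=1, b17=1, b18=0, b19=0, b20=1, b21=0, b22=1, b23=1, b24=0, b25=0, b26=1, b27=0, b28=0, b29=1, b30=0, b31=1.
p1 = XOR of data positions {3,5,7,9,11,13,15,17,19,21,23,25,27,29,31} = 0⊕1⊕1⊕1⊕0⊕1⊕1⊕1⊕0⊕0⊕1⊕0⊕0⊕1⊕1 = 1
p2 = XOR of data positions {3,6,7,10,11,14,15,18,19,22,23,26,27,30,31} = 0⊕1⊕1⊕1⊕0⊕1⊕1⊕0⊕0⊕1⊕1⊕1⊕0⊕0⊕1 = 1
p4 = XOR of data positions {5,6,7,12,13,14,15,20,21,22,23,28,29,30,31} = 1⊕1⊕1⊕1⊕1⊕1⊕1⊕1⊕0⊕1⊕1⊕0⊕1⊕0⊕1 = 0
p8 = XOR of data positions {9,10,11,12,13,14,15,24,25,26,27,28,29,30,31} = 1⊕1⊕0⊕1⊕1⊕1⊕1⊕0⊕0⊕1⊕0⊕0⊕1⊕0⊕1 = 1
p16 = XOR of data positions {17,18,19,20,21,22,23,24,25,26,27,28,29,30,31} = 1⊕0⊕0⊕1⊕0⊕1⊕1⊕0⊕0⊕1⊕0⊕0⊕1⊕0⊕1 = 1
Parity bits p1,p2,p4,p8,p16 = 11011

11011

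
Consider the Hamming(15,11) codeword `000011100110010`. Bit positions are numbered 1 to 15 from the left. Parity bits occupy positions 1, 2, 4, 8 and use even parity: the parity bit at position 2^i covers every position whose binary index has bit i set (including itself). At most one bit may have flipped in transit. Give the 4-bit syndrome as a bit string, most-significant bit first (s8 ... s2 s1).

1011

s1: b1⊕b3⊕b5⊕b7⊕b9⊕b11⊕b13⊕b15 = 0⊕0⊕1⊕1⊕0⊕1⊕0⊕0 = 1
s2: b2⊕b3⊕b6⊕b7⊕b10⊕b11⊕b14⊕b15 = 0⊕0⊕1⊕1⊕1⊕1⊕1⊕0 = 1
s4: b4⊕b5⊕b6⊕b7⊕b12⊕b13⊕b14⊕b15 = 0⊕1⊕1⊕1⊕0⊕0⊕1⊕0 = 0
s8: b8⊕b9⊕b10⊕b11⊕b12⊕b13⊕b14⊕b15 = 0⊕0⊕1⊕1⊕0⊕0⊕1⊕0 = 1
Syndrome (s8...s1) = 1011 → position 11.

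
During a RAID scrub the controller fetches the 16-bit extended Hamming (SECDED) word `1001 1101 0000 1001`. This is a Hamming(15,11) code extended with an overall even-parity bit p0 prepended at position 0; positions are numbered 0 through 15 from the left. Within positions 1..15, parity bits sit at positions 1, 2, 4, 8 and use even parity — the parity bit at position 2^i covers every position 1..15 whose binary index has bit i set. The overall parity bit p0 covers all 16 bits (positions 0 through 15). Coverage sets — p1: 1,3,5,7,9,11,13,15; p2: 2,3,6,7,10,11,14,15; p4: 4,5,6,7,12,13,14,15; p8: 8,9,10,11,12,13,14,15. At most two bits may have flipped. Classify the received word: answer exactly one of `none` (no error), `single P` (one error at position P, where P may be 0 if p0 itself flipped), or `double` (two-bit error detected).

s1: b1⊕b3⊕b5⊕b7⊕b9⊕b11⊕b13⊕b15 = 0⊕1⊕1⊕1⊕0⊕0⊕0⊕1 = 0
s2: b2⊕b3⊕b6⊕b7⊕b10⊕b11⊕b14⊕b15 = 0⊕1⊕0⊕1⊕0⊕0⊕0⊕1 = 1
s4: b4⊕b5⊕b6⊕b7⊕b12⊕b13⊕b14⊕b15 = 1⊕1⊕0⊕1⊕1⊕0⊕0⊕1 = 1
s8: b8⊕b9⊕b10⊕b11⊕b12⊕b13⊕b14⊕b15 = 0⊕0⊕0⊕0⊕1⊕0⊕0⊕1 = 0
Syndrome (s8...s1) = 0110 → position 6.
Overall parity (XOR of all 16 bits, including p0): 1⊕0⊕0⊕1⊕1⊕1⊕0⊕1⊕0⊕0⊕0⊕0⊕1⊕0⊕0⊕1 = 1
Overall=1, syndrome position=6 → single-bit error at position 6.

single 6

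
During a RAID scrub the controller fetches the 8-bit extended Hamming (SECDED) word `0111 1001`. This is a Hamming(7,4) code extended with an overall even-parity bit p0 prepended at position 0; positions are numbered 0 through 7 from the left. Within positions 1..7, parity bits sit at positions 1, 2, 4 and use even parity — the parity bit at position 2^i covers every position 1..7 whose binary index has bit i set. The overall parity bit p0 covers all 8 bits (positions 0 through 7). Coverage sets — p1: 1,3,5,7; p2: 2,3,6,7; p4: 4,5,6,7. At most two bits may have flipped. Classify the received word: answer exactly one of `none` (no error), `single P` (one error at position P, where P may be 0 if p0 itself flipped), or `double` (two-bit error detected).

s1: b1⊕b3⊕b5⊕b7 = 1⊕1⊕0⊕1 = 1
s2: b2⊕b3⊕b6⊕b7 = 1⊕1⊕0⊕1 = 1
s4: b4⊕b5⊕b6⊕b7 = 1⊕0⊕0⊕1 = 0
Syndrome (s4...s1) = 011 → position 3.
Overall parity (XOR of all 8 bits, including p0): 0⊕1⊕1⊕1⊕1⊕0⊕0⊕1 = 1
Overall=1, syndrome position=3 → single-bit error at position 3.

single 3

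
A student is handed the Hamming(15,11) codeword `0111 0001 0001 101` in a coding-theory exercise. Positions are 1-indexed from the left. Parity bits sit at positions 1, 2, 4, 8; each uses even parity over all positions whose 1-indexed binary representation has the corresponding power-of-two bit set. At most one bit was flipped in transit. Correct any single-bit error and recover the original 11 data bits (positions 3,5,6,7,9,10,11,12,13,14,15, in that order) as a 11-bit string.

s1: b1⊕b3⊕b5⊕b7⊕b9⊕b11⊕b13⊕b15 = 0⊕1⊕0⊕0⊕0⊕0⊕1⊕1 = 1
s2: b2⊕b3⊕b6⊕b7⊕b10⊕b11⊕b14⊕b15 = 1⊕1⊕0⊕0⊕0⊕0⊕0⊕1 = 1
s4: b4⊕b5⊕b6⊕b7⊕b12⊕b13⊕b14⊕b15 = 1⊕0⊕0⊕0⊕1⊕1⊕0⊕1 = 0
s8: b8⊕b9⊕b10⊕b11⊕b12⊕b13⊕b14⊕b15 = 1⊕0⊕0⊕0⊕1⊕1⊕0⊕1 = 0
Syndrome (s8...s1) = 0011 → position 3.
Flip bit 3: corrected codeword = 010100010001101
Data bits at positions 3,5,6,7,9,10,11,12,13,14,15: 00000001101

00000001101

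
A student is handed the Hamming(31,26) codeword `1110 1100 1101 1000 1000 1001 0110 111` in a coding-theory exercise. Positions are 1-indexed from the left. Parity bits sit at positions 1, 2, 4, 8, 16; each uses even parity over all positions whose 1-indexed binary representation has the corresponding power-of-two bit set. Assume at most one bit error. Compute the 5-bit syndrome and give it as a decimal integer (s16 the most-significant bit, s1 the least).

0

s1: b1⊕b3⊕b5⊕b7⊕b9⊕b11⊕b13⊕b15⊕b17⊕b19⊕b21⊕b23⊕b25⊕b27⊕b29⊕b31 = 1⊕1⊕1⊕0⊕1⊕0⊕1⊕0⊕1⊕0⊕1⊕0⊕0⊕1⊕1⊕1 = 0
s2: b2⊕b3⊕b6⊕b7⊕b10⊕b11⊕b14⊕b15⊕b18⊕b19⊕b22⊕b23⊕b26⊕b27⊕b30⊕b31 = 1⊕1⊕1⊕0⊕1⊕0⊕0⊕0⊕0⊕0⊕0⊕0⊕1⊕1⊕1⊕1 = 0
s4: b4⊕b5⊕b6⊕b7⊕b12⊕b13⊕b14⊕b15⊕b20⊕b21⊕b22⊕b23⊕b28⊕b29⊕b30⊕b31 = 0⊕1⊕1⊕0⊕1⊕1⊕0⊕0⊕0⊕1⊕0⊕0⊕0⊕1⊕1⊕1 = 0
s8: b8⊕b9⊕b10⊕b11⊕b12⊕b13⊕b14⊕b15⊕b24⊕b25⊕b26⊕b27⊕b28⊕b29⊕b30⊕b31 = 0⊕1⊕1⊕0⊕1⊕1⊕0⊕0⊕1⊕0⊕1⊕1⊕0⊕1⊕1⊕1 = 0
s16: b16⊕b17⊕b18⊕b19⊕b20⊕b21⊕b22⊕b23⊕b24⊕b25⊕b26⊕b27⊕b28⊕b29⊕b30⊕b31 = 0⊕1⊕0⊕0⊕0⊕1⊕0⊕0⊕1⊕0⊕1⊕1⊕0⊕1⊕1⊕1 = 0
Syndrome (s16...s1) = 00000 → position 0 (no error).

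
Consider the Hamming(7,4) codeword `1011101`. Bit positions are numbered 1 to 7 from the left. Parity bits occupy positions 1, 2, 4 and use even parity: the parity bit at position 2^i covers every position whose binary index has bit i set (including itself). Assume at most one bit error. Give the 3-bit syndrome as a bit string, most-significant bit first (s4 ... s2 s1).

100

s1: b1⊕b3⊕b5⊕b7 = 1⊕1⊕1⊕1 = 0
s2: b2⊕b3⊕b6⊕b7 = 0⊕1⊕0⊕1 = 0
s4: b4⊕b5⊕b6⊕b7 = 1⊕1⊕0⊕1 = 1
Syndrome (s4...s1) = 100 → position 4.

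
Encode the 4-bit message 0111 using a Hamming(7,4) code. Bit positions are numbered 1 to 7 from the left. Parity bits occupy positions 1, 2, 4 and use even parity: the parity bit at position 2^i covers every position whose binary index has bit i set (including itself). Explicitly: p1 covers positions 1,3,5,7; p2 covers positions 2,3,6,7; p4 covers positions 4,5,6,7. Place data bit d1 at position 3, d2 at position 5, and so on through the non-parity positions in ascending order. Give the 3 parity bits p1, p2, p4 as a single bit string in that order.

001

Place data bits at non-power-of-two positions: b3=0, b5=1, b6=1, b7=1.
p1 = XOR of data positions {3,5,7} = 0⊕1⊕1 = 0
p2 = XOR of data positions {3,6,7} = 0⊕1⊕1 = 0
p4 = XOR of data positions {5,6,7} = 1⊕1⊕1 = 1
Parity bits p1,p2,p4 = 001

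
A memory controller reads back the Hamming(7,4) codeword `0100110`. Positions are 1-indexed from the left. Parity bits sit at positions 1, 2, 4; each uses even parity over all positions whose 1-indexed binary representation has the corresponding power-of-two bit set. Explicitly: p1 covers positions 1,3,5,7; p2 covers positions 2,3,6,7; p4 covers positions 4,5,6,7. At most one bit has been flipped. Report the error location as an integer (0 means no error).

s1: b1⊕b3⊕b5⊕b7 = 0⊕0⊕1⊕0 = 1
s2: b2⊕b3⊕b6⊕b7 = 1⊕0⊕1⊕0 = 0
s4: b4⊕b5⊕b6⊕b7 = 0⊕1⊕1⊕0 = 0
Syndrome (s4...s1) = 001 → position 1.

1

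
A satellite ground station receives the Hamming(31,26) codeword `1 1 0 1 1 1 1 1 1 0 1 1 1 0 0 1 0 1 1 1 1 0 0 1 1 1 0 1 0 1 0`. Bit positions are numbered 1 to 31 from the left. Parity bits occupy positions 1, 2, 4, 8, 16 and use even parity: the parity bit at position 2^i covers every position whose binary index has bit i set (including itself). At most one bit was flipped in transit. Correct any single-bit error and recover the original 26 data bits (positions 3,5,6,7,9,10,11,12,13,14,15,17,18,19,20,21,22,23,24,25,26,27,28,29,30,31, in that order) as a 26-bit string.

01111011100011110011101010

s1: b1⊕b3⊕b5⊕b7⊕b9⊕b11⊕b13⊕b15⊕b17⊕b19⊕b21⊕b23⊕b25⊕b27⊕b29⊕b31 = 1⊕0⊕1⊕1⊕1⊕1⊕1⊕0⊕0⊕1⊕1⊕0⊕1⊕0⊕0⊕0 = 1
s2: b2⊕b3⊕b6⊕b7⊕b10⊕b11⊕b14⊕b15⊕b18⊕b19⊕b22⊕b23⊕b26⊕b27⊕b30⊕b31 = 1⊕0⊕1⊕1⊕0⊕1⊕0⊕0⊕1⊕1⊕0⊕0⊕1⊕0⊕1⊕0 = 0
s4: b4⊕b5⊕b6⊕b7⊕b12⊕b13⊕b14⊕b15⊕b20⊕b21⊕b22⊕b23⊕b28⊕b29⊕b30⊕b31 = 1⊕1⊕1⊕1⊕1⊕1⊕0⊕0⊕1⊕1⊕0⊕0⊕1⊕0⊕1⊕0 = 0
s8: b8⊕b9⊕b10⊕b11⊕b12⊕b13⊕b14⊕b15⊕b24⊕b25⊕b26⊕b27⊕b28⊕b29⊕b30⊕b31 = 1⊕1⊕0⊕1⊕1⊕1⊕0⊕0⊕1⊕1⊕1⊕0⊕1⊕0⊕1⊕0 = 0
s16: b16⊕b17⊕b18⊕b19⊕b20⊕b21⊕b22⊕b23⊕b24⊕b25⊕b26⊕b27⊕b28⊕b29⊕b30⊕b31 = 1⊕0⊕1⊕1⊕1⊕1⊕0⊕0⊕1⊕1⊕1⊕0⊕1⊕0⊕1⊕0 = 0
Syndrome (s16...s1) = 00001 → position 1.
Flip bit 1: corrected codeword = 0101111110111001011110011101010
Data bits at positions 3,5,6,7,9,10,11,12,13,14,15,17,18,19,20,21,22,23,24,25,26,27,28,29,30,31: 01111011100011110011101010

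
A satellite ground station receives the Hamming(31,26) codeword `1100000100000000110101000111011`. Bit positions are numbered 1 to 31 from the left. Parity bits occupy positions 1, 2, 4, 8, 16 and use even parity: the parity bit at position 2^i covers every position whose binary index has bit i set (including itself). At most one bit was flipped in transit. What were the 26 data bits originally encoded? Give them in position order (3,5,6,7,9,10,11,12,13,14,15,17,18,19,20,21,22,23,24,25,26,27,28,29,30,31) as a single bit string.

s1: b1⊕b3⊕b5⊕b7⊕b9⊕b11⊕b13⊕b15⊕b17⊕b19⊕b21⊕b23⊕b25⊕b27⊕b29⊕b31 = 1⊕0⊕0⊕0⊕0⊕0⊕0⊕0⊕1⊕0⊕0⊕0⊕0⊕1⊕0⊕1 = 0
s2: b2⊕b3⊕b6⊕b7⊕b10⊕b11⊕b14⊕b15⊕b18⊕b19⊕b22⊕b23⊕b26⊕b27⊕b30⊕b31 = 1⊕0⊕0⊕0⊕0⊕0⊕0⊕0⊕1⊕0⊕1⊕0⊕1⊕1⊕1⊕1 = 1
s4: b4⊕b5⊕b6⊕b7⊕b12⊕b13⊕b14⊕b15⊕b20⊕b21⊕b22⊕b23⊕b28⊕b29⊕b30⊕b31 = 0⊕0⊕0⊕0⊕0⊕0⊕0⊕0⊕1⊕0⊕1⊕0⊕1⊕0⊕1⊕1 = 1
s8: b8⊕b9⊕b10⊕b11⊕b12⊕b13⊕b14⊕b15⊕b24⊕b25⊕b26⊕b27⊕b28⊕b29⊕b30⊕b31 = 1⊕0⊕0⊕0⊕0⊕0⊕0⊕0⊕0⊕0⊕1⊕1⊕1⊕0⊕1⊕1 = 0
s16: b16⊕b17⊕b18⊕b19⊕b20⊕b21⊕b22⊕b23⊕b24⊕b25⊕b26⊕b27⊕b28⊕b29⊕b30⊕b31 = 0⊕1⊕1⊕0⊕1⊕0⊕1⊕0⊕0⊕0⊕1⊕1⊕1⊕0⊕1⊕1 = 1
Syndrome (s16...s1) = 10110 → position 22.
Flip bit 22: corrected codeword = 1100000100000000110100000111011
Data bits at positions 3,5,6,7,9,10,11,12,13,14,15,17,18,19,20,21,22,23,24,25,26,27,28,29,30,31: 00000000000110100000111011

00000000000110100000111011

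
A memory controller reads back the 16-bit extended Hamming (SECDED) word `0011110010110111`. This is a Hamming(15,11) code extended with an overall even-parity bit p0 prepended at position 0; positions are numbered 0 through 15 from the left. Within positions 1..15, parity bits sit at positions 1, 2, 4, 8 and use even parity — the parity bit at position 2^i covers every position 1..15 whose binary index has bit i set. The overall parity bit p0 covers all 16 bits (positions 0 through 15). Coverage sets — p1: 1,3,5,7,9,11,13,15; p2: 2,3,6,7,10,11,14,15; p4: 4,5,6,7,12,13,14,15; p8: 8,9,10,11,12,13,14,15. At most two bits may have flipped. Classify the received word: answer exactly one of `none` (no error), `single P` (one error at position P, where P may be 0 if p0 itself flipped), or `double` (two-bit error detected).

double

s1: b1⊕b3⊕b5⊕b7⊕b9⊕b11⊕b13⊕b15 = 0⊕1⊕1⊕0⊕0⊕1⊕1⊕1 = 1
s2: b2⊕b3⊕b6⊕b7⊕b10⊕b11⊕b14⊕b15 = 1⊕1⊕0⊕0⊕1⊕1⊕1⊕1 = 0
s4: b4⊕b5⊕b6⊕b7⊕b12⊕b13⊕b14⊕b15 = 1⊕1⊕0⊕0⊕0⊕1⊕1⊕1 = 1
s8: b8⊕b9⊕b10⊕b11⊕b12⊕b13⊕b14⊕b15 = 1⊕0⊕1⊕1⊕0⊕1⊕1⊕1 = 0
Syndrome (s8...s1) = 0101 → position 5.
Overall parity (XOR of all 16 bits, including p0): 0⊕0⊕1⊕1⊕1⊕1⊕0⊕0⊕1⊕0⊕1⊕1⊕0⊕1⊕1⊕1 = 0
Overall=0, syndrome position=5 → double-bit error detected (uncorrectable).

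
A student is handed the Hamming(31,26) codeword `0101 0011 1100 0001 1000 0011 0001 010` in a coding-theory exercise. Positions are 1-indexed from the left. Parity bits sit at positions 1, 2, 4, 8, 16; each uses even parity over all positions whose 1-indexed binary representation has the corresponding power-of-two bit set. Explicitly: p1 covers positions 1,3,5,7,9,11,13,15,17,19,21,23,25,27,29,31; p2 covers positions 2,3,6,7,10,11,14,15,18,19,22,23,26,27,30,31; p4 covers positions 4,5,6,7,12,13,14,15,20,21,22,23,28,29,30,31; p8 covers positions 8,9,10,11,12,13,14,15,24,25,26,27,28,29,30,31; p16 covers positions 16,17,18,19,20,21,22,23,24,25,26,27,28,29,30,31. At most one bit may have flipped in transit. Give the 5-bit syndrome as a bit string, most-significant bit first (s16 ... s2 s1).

00110

s1: b1⊕b3⊕b5⊕b7⊕b9⊕b11⊕b13⊕b15⊕b17⊕b19⊕b21⊕b23⊕b25⊕b27⊕b29⊕b31 = 0⊕0⊕0⊕1⊕1⊕0⊕0⊕0⊕1⊕0⊕0⊕1⊕0⊕0⊕0⊕0 = 0
s2: b2⊕b3⊕b6⊕b7⊕b10⊕b11⊕b14⊕b15⊕b18⊕b19⊕b22⊕b23⊕b26⊕b27⊕b30⊕b31 = 1⊕0⊕0⊕1⊕1⊕0⊕0⊕0⊕0⊕0⊕0⊕1⊕0⊕0⊕1⊕0 = 1
s4: b4⊕b5⊕b6⊕b7⊕b12⊕b13⊕b14⊕b15⊕b20⊕b21⊕b22⊕b23⊕b28⊕b29⊕b30⊕b31 = 1⊕0⊕0⊕1⊕0⊕0⊕0⊕0⊕0⊕0⊕0⊕1⊕1⊕0⊕1⊕0 = 1
s8: b8⊕b9⊕b10⊕b11⊕b12⊕b13⊕b14⊕b15⊕b24⊕b25⊕b26⊕b27⊕b28⊕b29⊕b30⊕b31 = 1⊕1⊕1⊕0⊕0⊕0⊕0⊕0⊕1⊕0⊕0⊕0⊕1⊕0⊕1⊕0 = 0
s16: b16⊕b17⊕b18⊕b19⊕b20⊕b21⊕b22⊕b23⊕b24⊕b25⊕b26⊕b27⊕b28⊕b29⊕b30⊕b31 = 1⊕1⊕0⊕0⊕0⊕0⊕0⊕1⊕1⊕0⊕0⊕0⊕1⊕0⊕1⊕0 = 0
Syndrome (s16...s1) = 00110 → position 6.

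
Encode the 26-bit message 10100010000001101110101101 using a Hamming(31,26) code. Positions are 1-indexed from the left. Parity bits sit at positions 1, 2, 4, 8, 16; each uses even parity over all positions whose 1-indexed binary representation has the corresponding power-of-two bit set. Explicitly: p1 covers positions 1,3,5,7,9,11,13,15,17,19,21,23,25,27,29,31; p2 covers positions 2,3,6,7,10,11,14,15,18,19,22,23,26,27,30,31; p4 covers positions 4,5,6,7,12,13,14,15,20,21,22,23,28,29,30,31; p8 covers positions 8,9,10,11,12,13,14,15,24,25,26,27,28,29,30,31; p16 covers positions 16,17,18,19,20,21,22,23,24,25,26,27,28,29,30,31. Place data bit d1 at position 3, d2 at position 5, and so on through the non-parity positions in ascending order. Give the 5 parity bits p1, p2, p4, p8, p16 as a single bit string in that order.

Place data bits at non-power-of-two positions: b3=1, b5=0, b6=1, b7=0, b9=0, b10=0, b11=1, b12=0, b13=0, b14=0, b15=0, b17=0, b18=0, b19=1, b20=1, b21=0, b22=1, b23=1, b24=1, b25=0, b26=1, b27=0, b28=1, b29=1, b30=0, b31=1.
p1 = XOR of data positions {3,5,7,9,11,13,15,17,19,21,23,25,27,29,31} = 1⊕0⊕0⊕0⊕1⊕0⊕0⊕0⊕1⊕0⊕1⊕0⊕0⊕1⊕1 = 0
p2 = XOR of data positions {3,6,7,10,11,14,15,18,19,22,23,26,27,30,31} = 1⊕1⊕0⊕0⊕1⊕0⊕0⊕0⊕1⊕1⊕1⊕1⊕0⊕0⊕1 = 0
p4 = XOR of data positions {5,6,7,12,13,14,15,20,21,22,23,28,29,30,31} = 0⊕1⊕0⊕0⊕0⊕0⊕0⊕1⊕0⊕1⊕1⊕1⊕1⊕0⊕1 = 1
p8 = XOR of data positions {9,10,11,12,13,14,15,24,25,26,27,28,29,30,31} = 0⊕0⊕1⊕0⊕0⊕0⊕0⊕1⊕0⊕1⊕0⊕1⊕1⊕0⊕1 = 0
p16 = XOR of data positions {17,18,19,20,21,22,23,24,25,26,27,28,29,30,31} = 0⊕0⊕1⊕1⊕0⊕1⊕1⊕1⊕0⊕1⊕0⊕1⊕1⊕0⊕1 = 1
Parity bits p1,p2,p4,p8,p16 = 00101

00101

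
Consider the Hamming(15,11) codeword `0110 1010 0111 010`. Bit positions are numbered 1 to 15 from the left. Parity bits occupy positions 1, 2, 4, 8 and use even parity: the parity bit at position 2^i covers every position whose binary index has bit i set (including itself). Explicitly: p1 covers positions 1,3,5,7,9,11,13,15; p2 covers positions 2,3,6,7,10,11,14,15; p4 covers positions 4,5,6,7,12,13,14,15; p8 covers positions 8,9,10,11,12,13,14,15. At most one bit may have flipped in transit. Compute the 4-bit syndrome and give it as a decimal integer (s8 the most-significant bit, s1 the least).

s1: b1⊕b3⊕b5⊕b7⊕b9⊕b11⊕b13⊕b15 = 0⊕1⊕1⊕1⊕0⊕1⊕0⊕0 = 0
s2: b2⊕b3⊕b6⊕b7⊕b10⊕b11⊕b14⊕b15 = 1⊕1⊕0⊕1⊕1⊕1⊕1⊕0 = 0
s4: b4⊕b5⊕b6⊕b7⊕b12⊕b13⊕b14⊕b15 = 0⊕1⊕0⊕1⊕1⊕0⊕1⊕0 = 0
s8: b8⊕b9⊕b10⊕b11⊕b12⊕b13⊕b14⊕b15 = 0⊕0⊕1⊕1⊕1⊕0⊕1⊕0 = 0
Syndrome (s8...s1) = 0000 → position 0 (no error).

0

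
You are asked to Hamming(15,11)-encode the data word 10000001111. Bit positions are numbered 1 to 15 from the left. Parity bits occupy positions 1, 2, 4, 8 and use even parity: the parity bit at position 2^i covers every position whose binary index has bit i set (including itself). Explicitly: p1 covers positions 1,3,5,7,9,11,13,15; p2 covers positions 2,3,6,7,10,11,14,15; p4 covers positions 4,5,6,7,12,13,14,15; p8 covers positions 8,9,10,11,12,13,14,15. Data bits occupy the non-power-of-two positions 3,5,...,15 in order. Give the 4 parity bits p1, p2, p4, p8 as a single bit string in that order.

1100

Place data bits at non-power-of-two positions: b3=1, b5=0, b6=0, b7=0, b9=0, b10=0, b11=0, b12=1, b13=1, b14=1, b15=1.
p1 = XOR of data positions {3,5,7,9,11,13,15} = 1⊕0⊕0⊕0⊕0⊕1⊕1 = 1
p2 = XOR of data positions {3,6,7,10,11,14,15} = 1⊕0⊕0⊕0⊕0⊕1⊕1 = 1
p4 = XOR of data positions {5,6,7,12,13,14,15} = 0⊕0⊕0⊕1⊕1⊕1⊕1 = 0
p8 = XOR of data positions {9,10,11,12,13,14,15} = 0⊕0⊕0⊕1⊕1⊕1⊕1 = 0
Parity bits p1,p2,p4,p8 = 1100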